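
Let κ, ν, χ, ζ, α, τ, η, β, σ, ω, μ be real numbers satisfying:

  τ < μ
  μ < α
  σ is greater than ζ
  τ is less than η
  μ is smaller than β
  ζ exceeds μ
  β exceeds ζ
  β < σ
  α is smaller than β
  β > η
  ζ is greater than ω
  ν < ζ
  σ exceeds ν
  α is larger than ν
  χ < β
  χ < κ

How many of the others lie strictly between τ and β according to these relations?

4

Chaining upward from τ reaches: μ, α, η, ζ, σ.
Chaining downward from β reaches: ν, μ, α, η, ω, ζ, χ.
Strictly between τ and β are those in both lists: μ, α, η, ζ — 4 elements.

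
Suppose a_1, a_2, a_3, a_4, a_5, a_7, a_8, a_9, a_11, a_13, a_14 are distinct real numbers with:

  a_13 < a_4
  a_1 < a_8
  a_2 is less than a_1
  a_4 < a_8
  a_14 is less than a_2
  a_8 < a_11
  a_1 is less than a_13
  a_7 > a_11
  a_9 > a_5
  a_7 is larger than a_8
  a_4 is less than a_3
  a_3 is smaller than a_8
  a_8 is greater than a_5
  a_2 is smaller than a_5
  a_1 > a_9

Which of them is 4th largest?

a_3

Chaining the given pairs: a_14 < a_2 < a_5 < a_9 < a_1 < a_13 < a_4 < a_3 < a_8 < a_11 < a_7.
The 4th largest is a_3.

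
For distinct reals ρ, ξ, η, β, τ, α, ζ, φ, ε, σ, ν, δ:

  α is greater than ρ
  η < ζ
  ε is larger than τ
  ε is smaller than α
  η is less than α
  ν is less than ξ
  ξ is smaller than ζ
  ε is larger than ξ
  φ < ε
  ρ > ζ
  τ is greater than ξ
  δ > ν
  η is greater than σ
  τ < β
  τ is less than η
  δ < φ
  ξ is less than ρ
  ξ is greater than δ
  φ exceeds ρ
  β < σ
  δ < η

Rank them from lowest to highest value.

Each adjacent pair is fixed by a given relation: ν < δ; δ < ξ; ξ < τ; τ < β; β < σ; σ < η; η < ζ; ζ < ρ; ρ < φ; φ < ε; ε < α. Chaining them end to end gives the full order.

ν < δ < ξ < τ < β < σ < η < ζ < ρ < φ < ε < α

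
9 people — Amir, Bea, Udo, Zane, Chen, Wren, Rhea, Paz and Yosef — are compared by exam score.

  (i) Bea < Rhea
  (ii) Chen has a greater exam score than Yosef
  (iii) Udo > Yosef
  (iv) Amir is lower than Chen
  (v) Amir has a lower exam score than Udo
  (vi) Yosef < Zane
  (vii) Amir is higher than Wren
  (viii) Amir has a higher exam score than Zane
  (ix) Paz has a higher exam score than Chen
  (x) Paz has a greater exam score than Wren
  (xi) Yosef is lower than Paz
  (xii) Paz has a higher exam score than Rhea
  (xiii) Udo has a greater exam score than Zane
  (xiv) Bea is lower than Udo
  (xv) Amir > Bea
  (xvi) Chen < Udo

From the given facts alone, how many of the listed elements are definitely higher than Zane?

From Zane the given relations immediately reach Amir, Udo.
From those, Chen — 3 in total.
From those, Paz — 4 in total.
No other element is forced above Zane by the given relations, so the count is 4.

4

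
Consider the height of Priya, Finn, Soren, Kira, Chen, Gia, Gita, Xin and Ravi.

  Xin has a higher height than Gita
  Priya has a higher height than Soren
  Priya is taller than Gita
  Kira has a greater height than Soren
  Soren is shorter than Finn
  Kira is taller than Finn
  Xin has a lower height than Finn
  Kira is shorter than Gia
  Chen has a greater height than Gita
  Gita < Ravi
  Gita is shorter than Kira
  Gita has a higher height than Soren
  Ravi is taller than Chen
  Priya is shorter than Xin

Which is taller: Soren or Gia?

Soren < Gita and Gita < Priya give Soren < Priya.
Then Priya < Xin extends the chain to Xin.
With Xin < Finn: Soren < Gita < Priya < Xin < Finn.
With Finn < Kira: Soren < Gita < Priya < Xin < Finn < Kira.
With Kira < Gia: Soren < Gita < Priya < Xin < Finn < Kira < Gia.
So Soren < Gia; Gia is the taller of the two.

Gia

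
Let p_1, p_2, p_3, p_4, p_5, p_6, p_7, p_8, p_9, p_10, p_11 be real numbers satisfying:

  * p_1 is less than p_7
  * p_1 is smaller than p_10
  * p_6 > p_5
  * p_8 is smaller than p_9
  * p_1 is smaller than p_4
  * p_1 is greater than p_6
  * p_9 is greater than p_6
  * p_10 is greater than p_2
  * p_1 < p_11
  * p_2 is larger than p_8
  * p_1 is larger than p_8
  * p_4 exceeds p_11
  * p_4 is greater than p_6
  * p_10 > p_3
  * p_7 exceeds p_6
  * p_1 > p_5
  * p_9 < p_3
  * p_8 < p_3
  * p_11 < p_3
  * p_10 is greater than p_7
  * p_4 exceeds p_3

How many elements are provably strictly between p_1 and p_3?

Chaining upward from p_1 reaches: p_11, p_7, p_10, p_4.
Chaining downward from p_3 reaches: p_8, p_5, p_6, p_11, p_9.
Strictly between p_1 and p_3 are those in both lists: p_11 — 1 element.

1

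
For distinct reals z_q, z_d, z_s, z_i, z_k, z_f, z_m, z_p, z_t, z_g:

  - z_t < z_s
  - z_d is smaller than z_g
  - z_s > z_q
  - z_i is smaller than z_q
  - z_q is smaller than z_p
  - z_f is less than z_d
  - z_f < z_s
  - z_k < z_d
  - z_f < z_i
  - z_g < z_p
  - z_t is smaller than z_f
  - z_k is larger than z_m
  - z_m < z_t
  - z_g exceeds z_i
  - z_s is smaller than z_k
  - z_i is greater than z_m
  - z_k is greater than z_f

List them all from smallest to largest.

z_m < z_t < z_f < z_i < z_q < z_s < z_k < z_d < z_g < z_p

Nothing is placed below z_m, so it is least; from there z_m < z_t; z_t < z_f; z_f < z_i; z_i < z_q; z_q < z_s; z_s < z_k; z_k < z_d; z_d < z_g; z_g < z_p, each given directly.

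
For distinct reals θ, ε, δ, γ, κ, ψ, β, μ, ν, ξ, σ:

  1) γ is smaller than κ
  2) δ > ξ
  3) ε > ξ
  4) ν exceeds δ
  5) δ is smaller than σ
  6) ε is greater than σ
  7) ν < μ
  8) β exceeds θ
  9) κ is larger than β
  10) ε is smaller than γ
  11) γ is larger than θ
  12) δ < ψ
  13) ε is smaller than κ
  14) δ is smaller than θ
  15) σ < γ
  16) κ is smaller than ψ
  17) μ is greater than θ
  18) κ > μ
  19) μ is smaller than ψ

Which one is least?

δ is not least since ξ < δ; θ is not least since δ < θ; σ is not least since δ < σ; ε is not least since σ < ε; ν is not least since δ < ν; μ is not least since ν < μ; γ is not least since σ < γ; β is not least since θ < β; κ is not least since ε < κ; ψ is not least since κ < ψ.
Only ξ has nothing below it, so ξ is the least.

ξ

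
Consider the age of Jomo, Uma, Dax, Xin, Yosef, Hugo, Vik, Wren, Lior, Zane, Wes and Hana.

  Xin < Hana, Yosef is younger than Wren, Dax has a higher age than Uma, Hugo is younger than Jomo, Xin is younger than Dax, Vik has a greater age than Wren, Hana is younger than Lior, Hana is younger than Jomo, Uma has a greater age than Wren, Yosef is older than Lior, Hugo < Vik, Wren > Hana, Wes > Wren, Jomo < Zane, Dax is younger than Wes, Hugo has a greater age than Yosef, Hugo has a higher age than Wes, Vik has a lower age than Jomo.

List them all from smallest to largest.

Xin < Hana < Lior < Yosef < Wren < Uma < Dax < Wes < Hugo < Vik < Jomo < Zane

Nothing is placed below Xin, so it is least; from there Xin < Hana; Hana < Lior; Lior < Yosef; Yosef < Wren; Wren < Uma; Uma < Dax; Dax < Wes; Wes < Hugo; Hugo < Vik; Vik < Jomo; Jomo < Zane, each given directly.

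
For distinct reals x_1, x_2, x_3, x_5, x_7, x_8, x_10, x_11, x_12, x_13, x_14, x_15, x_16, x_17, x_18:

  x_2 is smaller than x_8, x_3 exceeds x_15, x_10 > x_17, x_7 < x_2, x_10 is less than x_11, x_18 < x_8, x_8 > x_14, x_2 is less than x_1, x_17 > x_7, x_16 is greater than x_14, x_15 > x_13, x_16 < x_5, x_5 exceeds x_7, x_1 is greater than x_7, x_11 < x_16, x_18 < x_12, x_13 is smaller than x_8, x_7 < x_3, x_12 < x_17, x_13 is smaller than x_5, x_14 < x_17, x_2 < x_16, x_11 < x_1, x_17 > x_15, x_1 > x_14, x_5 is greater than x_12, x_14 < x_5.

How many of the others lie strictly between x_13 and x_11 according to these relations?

The relations place x_13 below x_11. An element lies strictly between them when it is forced above x_13 and also forced below x_11.
Above x_13: {x_15, x_3, x_17, x_10, x_1, x_16, x_5, x_8}. Below x_11: {x_14, x_7, x_15, x_18, x_12, x_17, x_10}.
Intersection: {x_15, x_17, x_10} — 3.

3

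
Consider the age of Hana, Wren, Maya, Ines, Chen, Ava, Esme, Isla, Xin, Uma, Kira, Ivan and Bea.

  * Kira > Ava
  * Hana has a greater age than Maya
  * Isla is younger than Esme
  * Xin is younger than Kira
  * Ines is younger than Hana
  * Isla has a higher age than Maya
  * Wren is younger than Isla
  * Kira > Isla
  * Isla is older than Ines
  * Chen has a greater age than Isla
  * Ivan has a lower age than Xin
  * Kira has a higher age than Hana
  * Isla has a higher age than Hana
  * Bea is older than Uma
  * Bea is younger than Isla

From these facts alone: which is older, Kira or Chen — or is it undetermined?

undetermined

Following every chain through Chen: below Chen we get Maya, Wren, Uma, Bea, Ines, Hana, Isla.
Kira is not reached, and no chain runs the other way from Kira to Chen.
So the given relations leave the order of Chen and Kira undetermined.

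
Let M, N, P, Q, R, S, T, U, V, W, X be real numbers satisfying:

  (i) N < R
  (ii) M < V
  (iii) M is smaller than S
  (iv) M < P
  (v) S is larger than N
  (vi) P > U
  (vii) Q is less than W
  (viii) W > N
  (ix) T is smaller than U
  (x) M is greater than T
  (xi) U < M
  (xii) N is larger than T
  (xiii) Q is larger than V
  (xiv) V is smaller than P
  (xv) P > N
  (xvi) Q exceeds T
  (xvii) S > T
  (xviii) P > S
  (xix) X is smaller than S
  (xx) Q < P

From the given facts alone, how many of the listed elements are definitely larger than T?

9

From T the given relations immediately reach N, U, M, Q, S.
From those, V, R, P, W — 9 in total.
No other element is forced above T by the given relations, so the count is 9.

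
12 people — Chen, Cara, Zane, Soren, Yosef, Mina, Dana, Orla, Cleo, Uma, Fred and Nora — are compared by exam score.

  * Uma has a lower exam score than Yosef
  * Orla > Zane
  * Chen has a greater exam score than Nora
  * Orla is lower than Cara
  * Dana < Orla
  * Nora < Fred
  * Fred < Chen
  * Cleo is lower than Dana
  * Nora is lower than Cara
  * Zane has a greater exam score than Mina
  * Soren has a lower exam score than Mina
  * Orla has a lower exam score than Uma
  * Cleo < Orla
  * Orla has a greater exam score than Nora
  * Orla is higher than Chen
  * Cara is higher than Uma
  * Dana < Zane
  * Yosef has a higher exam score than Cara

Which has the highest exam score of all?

Soren is not greatest since Soren < Mina; Cleo is not greatest since Cleo < Orla; Nora is not greatest since Nora < Cara; Fred is not greatest since Fred < Chen; Dana is not greatest since Dana < Zane; Chen is not greatest since Chen < Orla; Mina is not greatest since Mina < Zane; Zane is not greatest since Zane < Orla; Orla is not greatest since Orla < Cara; Uma is not greatest since Uma < Cara; Cara is not greatest since Cara < Yosef.
Only Yosef has nothing above it, so Yosef is the highest exam score.

Yosef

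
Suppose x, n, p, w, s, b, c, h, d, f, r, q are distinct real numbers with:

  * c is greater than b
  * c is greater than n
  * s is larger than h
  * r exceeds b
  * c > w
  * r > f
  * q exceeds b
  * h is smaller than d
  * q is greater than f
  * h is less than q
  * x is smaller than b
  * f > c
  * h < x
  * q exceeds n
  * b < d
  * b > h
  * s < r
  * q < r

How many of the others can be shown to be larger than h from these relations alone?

The elements the relations force above h are x, b, c, f, s, q, d, r — no chain reaches any other.
That is 8.

8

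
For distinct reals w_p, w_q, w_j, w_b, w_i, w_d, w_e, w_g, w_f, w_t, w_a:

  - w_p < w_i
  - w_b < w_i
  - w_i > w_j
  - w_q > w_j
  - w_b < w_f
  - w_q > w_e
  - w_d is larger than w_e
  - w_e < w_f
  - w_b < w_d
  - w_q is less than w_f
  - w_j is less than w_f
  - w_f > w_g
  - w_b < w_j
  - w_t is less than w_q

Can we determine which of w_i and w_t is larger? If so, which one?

Following every chain through w_t: above w_t we get w_q, w_f.
w_i is not reached, and no chain runs the other way from w_i to w_t.
So the given relations leave the order of w_t and w_i undetermined.

undetermined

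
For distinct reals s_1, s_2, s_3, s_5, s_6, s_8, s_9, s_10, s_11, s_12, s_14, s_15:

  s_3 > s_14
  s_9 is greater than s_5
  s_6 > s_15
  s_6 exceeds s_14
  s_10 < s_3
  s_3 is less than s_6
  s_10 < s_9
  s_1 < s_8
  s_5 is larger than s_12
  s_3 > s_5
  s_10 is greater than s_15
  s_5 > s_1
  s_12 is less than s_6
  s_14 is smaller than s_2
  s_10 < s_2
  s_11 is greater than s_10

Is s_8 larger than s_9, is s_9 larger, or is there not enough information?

Following every chain through s_8: below s_8 we get s_1.
s_9 is not reached, and no chain runs the other way from s_9 to s_8.
So the given relations leave the order of s_8 and s_9 undetermined.

undetermined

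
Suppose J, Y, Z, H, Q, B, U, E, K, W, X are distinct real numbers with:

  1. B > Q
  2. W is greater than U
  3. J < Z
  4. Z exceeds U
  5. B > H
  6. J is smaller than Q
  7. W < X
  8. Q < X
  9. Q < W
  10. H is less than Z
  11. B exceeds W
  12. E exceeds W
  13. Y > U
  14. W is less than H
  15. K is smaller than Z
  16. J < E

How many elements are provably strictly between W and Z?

Chaining upward from W reaches: E, H, X, B.
Chaining downward from Z reaches: U, J, Q, K, H.
Strictly between W and Z are those in both lists: H — 1 element.

1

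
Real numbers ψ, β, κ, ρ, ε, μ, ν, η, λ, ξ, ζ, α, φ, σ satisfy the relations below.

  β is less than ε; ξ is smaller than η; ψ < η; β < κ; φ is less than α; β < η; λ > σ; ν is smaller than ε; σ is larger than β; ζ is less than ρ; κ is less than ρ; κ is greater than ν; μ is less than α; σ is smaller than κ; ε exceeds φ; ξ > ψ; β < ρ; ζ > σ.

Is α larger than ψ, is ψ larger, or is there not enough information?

undetermined

Following every chain through ψ: above ψ we get ξ, η.
α is not reached, and no chain runs the other way from α to ψ.
So the given relations leave the order of ψ and α undetermined.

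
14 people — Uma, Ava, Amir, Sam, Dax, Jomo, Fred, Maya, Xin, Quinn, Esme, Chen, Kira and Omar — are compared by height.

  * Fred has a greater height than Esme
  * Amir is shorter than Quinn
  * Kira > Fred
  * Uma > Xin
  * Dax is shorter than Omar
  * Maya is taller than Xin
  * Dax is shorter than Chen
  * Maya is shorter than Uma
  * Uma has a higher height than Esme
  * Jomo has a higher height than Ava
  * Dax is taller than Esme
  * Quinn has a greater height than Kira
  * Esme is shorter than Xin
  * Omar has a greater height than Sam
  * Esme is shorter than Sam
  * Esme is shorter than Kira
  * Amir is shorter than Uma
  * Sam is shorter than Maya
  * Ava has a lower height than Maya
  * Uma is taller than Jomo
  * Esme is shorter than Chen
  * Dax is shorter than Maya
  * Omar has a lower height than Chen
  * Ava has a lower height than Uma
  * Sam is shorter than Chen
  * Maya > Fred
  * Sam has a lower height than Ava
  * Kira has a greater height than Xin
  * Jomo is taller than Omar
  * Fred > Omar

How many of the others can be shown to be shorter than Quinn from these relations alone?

From Quinn the given relations immediately reach Amir, Kira.
From those, Esme, Xin, Fred — 5 in total.
From those, Omar — 6 in total.
From those, Dax, Sam — 8 in total.
Nothing else is reachable below Quinn; 8 in all.

8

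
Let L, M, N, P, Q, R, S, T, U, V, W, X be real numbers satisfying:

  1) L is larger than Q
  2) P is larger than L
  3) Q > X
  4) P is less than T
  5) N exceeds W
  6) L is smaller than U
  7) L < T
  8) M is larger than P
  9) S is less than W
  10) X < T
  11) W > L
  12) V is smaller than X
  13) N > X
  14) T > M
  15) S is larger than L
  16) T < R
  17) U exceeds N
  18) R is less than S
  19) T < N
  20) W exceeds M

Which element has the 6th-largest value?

Piecing the relations together gives one ordering: V < X < Q < L < P < M < T < R < S < W < N < U.
The 6th largest is T.

T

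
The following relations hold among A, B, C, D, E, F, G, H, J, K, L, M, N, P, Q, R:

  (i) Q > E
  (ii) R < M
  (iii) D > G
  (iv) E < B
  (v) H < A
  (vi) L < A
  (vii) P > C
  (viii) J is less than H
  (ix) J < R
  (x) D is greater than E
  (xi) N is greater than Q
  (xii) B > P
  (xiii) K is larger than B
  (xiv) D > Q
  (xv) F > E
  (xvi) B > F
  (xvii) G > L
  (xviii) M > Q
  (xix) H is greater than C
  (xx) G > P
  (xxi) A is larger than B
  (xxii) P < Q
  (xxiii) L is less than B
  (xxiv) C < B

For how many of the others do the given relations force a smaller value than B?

5

From B the given relations immediately reach E, C, P, L, F.
Nothing else is reachable below B; 5 in all.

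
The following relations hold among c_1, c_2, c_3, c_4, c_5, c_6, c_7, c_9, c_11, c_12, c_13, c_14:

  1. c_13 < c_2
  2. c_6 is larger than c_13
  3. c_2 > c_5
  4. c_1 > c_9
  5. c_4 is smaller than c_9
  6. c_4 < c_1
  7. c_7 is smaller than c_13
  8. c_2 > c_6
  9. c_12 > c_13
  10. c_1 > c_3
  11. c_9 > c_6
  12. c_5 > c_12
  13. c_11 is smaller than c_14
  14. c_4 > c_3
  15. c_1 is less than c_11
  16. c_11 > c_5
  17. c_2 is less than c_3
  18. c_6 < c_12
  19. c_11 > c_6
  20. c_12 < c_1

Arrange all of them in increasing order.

Each adjacent pair is fixed by a given relation: c_7 < c_13; c_13 < c_6; c_6 < c_12; c_12 < c_5; c_5 < c_2; c_2 < c_3; c_3 < c_4; c_4 < c_9; c_9 < c_1; c_1 < c_11; c_11 < c_14. Chaining them end to end gives the full order.

c_7 < c_13 < c_6 < c_12 < c_5 < c_2 < c_3 < c_4 < c_9 < c_1 < c_11 < c_14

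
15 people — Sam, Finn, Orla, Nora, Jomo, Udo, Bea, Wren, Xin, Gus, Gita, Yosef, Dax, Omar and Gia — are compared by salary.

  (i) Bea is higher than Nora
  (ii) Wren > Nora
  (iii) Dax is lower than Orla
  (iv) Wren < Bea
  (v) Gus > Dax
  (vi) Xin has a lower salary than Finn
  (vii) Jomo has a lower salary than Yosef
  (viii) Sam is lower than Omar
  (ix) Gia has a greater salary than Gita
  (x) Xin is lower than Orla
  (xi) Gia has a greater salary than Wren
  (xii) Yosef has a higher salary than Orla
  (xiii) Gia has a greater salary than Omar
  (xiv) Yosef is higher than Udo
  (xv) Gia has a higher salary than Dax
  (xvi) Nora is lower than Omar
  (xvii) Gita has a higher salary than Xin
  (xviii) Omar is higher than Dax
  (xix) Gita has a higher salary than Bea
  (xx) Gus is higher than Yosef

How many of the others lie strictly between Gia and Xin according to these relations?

1

The relations place Xin below Gia. An element lies strictly between them when it is forced above Xin and also forced below Gia.
Above Xin: {Orla, Yosef, Finn, Gita, Gus}. Below Gia: {Nora, Wren, Dax, Sam, Omar, Bea, Gita}.
Intersection: {Gita} — 1.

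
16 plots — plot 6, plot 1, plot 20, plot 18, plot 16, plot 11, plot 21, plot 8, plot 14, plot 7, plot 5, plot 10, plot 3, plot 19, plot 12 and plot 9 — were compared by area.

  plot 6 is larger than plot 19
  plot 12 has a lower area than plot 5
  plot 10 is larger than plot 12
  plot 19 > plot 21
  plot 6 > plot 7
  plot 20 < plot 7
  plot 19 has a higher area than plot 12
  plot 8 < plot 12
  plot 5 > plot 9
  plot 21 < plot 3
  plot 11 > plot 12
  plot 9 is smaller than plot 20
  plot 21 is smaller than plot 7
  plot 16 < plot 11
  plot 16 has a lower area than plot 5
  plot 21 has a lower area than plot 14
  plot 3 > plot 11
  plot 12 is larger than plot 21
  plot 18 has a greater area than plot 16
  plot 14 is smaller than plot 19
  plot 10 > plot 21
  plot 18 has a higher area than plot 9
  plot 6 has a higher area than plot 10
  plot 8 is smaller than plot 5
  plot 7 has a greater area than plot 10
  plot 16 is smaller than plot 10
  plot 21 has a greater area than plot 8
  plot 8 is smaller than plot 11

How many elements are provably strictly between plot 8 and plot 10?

2

Chaining upward from plot 8 reaches: plot 21, plot 12, plot 11, plot 14, plot 19, plot 5, plot 7, plot 6, plot 3.
Chaining downward from plot 10 reaches: plot 21, plot 12, plot 16.
Strictly between plot 8 and plot 10 are those in both lists: plot 21, plot 12 — 2 elements.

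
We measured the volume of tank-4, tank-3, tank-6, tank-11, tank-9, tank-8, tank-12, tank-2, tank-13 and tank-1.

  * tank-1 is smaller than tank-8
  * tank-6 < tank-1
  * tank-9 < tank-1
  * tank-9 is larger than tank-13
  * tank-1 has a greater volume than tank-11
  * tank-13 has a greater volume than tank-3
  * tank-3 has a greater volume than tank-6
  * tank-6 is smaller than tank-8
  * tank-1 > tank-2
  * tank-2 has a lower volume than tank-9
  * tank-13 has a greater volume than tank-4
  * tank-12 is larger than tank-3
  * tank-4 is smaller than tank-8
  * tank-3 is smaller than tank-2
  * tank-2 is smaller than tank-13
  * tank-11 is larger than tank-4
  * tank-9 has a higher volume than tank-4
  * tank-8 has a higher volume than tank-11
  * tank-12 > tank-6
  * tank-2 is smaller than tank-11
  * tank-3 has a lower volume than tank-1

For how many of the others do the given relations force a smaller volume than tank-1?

From tank-1 the given relations immediately reach tank-6, tank-3, tank-2, tank-9, tank-11.
From those, tank-4, tank-13 — 7 in total.
Nothing else is reachable below tank-1; 7 in all.

7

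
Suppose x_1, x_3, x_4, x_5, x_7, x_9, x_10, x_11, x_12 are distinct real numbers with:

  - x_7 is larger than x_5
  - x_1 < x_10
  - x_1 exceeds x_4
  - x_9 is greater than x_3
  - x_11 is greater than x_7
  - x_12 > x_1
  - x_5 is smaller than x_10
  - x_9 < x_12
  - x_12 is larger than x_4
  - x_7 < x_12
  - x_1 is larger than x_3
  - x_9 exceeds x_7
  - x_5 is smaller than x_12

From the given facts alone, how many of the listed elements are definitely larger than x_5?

5

Directly above x_5: x_7, x_12, x_10.
One step further: x_9, x_11 (5 so far).
Nothing else is reachable above x_5; 5 in all.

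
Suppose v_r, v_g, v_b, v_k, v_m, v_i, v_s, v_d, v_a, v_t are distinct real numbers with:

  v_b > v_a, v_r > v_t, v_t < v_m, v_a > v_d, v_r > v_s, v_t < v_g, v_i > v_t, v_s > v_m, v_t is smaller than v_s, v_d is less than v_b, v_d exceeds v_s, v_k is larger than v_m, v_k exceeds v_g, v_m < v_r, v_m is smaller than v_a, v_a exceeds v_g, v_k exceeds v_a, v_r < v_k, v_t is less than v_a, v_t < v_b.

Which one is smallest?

v_t

Chaining upward from v_t: directly above it, v_m, v_s, v_i, v_g, v_a, v_r, v_b; then v_d, v_k.
That covers every other element, and nothing is given below v_t, so v_t is the smallest.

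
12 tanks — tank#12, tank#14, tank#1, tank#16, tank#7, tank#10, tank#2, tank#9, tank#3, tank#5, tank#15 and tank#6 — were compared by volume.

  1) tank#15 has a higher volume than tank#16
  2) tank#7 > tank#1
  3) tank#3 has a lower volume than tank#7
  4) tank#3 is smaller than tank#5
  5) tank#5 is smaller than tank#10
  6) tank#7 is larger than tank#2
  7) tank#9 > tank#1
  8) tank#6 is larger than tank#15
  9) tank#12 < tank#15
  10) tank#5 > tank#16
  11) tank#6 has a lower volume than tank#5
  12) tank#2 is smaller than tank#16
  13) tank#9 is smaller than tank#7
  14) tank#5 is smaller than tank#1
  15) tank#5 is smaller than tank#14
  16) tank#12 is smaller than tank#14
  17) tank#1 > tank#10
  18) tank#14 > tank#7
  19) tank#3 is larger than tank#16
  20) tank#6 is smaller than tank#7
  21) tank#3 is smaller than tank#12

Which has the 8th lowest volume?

Chaining the given pairs: tank#2 < tank#16 < tank#3 < tank#12 < tank#15 < tank#6 < tank#5 < tank#10 < tank#1 < tank#9 < tank#7 < tank#14.
Counting 8 from the smallest end gives tank#10.

tank#10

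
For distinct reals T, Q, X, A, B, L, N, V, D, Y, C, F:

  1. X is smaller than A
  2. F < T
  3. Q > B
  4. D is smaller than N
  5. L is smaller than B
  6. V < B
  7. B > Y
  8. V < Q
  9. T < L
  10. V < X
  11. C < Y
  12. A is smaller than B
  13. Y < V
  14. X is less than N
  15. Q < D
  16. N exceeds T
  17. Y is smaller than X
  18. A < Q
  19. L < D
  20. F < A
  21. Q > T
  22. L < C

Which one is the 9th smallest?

B

The consecutive relations fix a unique order: F < T < L < C < Y < V < X < A < B < Q < D < N.
Counting 9 from the smallest end gives B.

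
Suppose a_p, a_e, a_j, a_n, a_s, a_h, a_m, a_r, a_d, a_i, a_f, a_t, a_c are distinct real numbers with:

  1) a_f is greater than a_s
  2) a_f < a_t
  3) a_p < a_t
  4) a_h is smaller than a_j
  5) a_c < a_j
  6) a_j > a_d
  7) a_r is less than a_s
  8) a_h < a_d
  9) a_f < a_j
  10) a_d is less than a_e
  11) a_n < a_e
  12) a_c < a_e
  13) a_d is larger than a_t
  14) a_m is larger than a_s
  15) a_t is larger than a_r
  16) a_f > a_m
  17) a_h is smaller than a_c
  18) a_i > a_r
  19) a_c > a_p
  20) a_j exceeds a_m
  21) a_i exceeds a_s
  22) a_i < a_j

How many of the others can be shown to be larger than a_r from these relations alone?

8

The elements the relations force above a_r are a_s, a_m, a_f, a_t, a_d, a_e, a_i, a_j — no chain reaches any other.
That is 8.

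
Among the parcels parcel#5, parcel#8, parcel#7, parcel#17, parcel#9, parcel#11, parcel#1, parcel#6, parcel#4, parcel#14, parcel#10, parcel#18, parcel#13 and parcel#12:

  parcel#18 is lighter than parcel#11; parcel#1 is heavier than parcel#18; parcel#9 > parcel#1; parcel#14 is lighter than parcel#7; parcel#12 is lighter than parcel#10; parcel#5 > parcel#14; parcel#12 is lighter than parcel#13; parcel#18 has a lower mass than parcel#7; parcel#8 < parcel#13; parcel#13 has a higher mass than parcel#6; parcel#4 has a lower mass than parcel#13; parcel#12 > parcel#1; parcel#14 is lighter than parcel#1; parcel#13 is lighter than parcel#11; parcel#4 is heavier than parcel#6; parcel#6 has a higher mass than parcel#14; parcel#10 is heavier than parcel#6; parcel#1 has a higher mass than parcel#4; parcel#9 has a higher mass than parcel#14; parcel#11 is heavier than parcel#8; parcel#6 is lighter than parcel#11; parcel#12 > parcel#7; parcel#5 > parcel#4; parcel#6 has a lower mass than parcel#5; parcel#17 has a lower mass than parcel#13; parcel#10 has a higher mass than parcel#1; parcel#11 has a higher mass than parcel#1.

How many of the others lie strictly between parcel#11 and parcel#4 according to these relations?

Chaining upward from parcel#4 reaches: parcel#1, parcel#12, parcel#10, parcel#5, parcel#13, parcel#9.
Chaining downward from parcel#11 reaches: parcel#18, parcel#14, parcel#6, parcel#7, parcel#1, parcel#12, parcel#8, parcel#17, parcel#13.
Strictly between parcel#4 and parcel#11 are those in both lists: parcel#1, parcel#12, parcel#13 — 3 elements.

3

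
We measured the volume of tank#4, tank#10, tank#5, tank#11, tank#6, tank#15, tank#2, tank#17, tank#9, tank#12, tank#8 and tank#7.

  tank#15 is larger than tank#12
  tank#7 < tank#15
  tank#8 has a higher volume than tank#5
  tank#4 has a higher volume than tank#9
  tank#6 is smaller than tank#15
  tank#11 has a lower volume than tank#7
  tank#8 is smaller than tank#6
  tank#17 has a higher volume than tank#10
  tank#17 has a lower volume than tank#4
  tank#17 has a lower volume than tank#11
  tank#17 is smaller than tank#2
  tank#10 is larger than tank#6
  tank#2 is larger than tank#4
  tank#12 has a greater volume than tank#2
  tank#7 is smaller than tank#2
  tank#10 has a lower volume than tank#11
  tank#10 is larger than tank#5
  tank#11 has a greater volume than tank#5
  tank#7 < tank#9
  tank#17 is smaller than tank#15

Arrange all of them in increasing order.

The consecutive links are each given: tank#5 < tank#8; tank#8 < tank#6; tank#6 < tank#10; tank#10 < tank#17; tank#17 < tank#11; tank#11 < tank#7; tank#7 < tank#9; tank#9 < tank#4; tank#4 < tank#2; tank#2 < tank#12; tank#12 < tank#15.

tank#5 < tank#8 < tank#6 < tank#10 < tank#17 < tank#11 < tank#7 < tank#9 < tank#4 < tank#2 < tank#12 < tank#15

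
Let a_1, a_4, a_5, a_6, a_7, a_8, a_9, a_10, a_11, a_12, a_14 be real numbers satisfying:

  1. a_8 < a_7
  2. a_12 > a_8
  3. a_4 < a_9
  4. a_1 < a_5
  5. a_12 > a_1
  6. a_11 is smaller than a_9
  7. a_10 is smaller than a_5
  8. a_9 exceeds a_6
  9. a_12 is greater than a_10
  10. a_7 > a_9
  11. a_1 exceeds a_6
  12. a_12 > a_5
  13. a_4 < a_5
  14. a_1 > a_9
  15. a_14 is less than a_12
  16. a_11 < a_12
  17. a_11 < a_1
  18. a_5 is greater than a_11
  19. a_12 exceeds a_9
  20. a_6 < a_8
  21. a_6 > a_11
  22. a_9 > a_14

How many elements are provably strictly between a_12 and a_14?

The relations place a_14 below a_12. An element lies strictly between them when it is forced above a_14 and also forced below a_12.
Above a_14: {a_9, a_1, a_5, a_7}. Below a_12: {a_11, a_4, a_10, a_6, a_9, a_1, a_5, a_8}.
Intersection: {a_9, a_1, a_5} — 3.

3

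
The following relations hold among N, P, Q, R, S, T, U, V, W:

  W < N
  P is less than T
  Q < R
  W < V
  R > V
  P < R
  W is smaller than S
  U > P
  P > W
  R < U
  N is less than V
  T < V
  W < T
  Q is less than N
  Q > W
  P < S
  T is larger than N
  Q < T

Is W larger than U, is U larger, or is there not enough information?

Following the relations from W: W < P < T < V < R < U.
So U is larger.

U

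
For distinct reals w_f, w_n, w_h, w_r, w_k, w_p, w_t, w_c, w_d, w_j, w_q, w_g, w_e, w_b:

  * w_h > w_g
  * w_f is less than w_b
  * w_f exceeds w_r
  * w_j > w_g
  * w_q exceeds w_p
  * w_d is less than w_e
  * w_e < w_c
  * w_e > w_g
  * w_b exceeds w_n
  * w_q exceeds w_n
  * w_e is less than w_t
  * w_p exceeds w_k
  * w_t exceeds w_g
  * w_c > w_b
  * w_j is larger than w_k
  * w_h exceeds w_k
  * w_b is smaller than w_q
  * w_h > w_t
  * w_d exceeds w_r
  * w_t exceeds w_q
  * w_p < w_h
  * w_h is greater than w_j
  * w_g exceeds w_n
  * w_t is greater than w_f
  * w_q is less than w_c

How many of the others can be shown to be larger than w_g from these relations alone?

5

From w_g the given relations immediately reach w_e, w_t, w_j, w_h.
From those, w_c — 5 in total.
No other element is forced above w_g by the given relations, so the count is 5.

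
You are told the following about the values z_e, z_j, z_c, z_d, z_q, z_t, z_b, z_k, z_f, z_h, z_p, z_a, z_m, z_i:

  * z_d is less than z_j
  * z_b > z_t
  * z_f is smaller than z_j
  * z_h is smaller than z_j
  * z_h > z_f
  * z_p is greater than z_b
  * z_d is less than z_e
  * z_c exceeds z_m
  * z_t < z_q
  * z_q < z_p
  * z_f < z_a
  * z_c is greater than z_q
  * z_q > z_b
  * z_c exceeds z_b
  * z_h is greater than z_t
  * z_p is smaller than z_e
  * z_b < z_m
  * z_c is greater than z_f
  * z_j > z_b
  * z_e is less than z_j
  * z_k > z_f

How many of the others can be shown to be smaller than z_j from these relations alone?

8

The elements the relations force below z_j are z_d, z_t, z_b, z_q, z_f, z_p, z_h, z_e — no chain reaches any other.
That is 8.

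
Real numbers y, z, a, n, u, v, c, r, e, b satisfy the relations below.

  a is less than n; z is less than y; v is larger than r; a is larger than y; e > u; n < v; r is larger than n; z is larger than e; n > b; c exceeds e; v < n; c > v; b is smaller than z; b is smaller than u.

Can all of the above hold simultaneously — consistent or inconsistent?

We have v < n stated directly, yet also n < r < v by chaining the others — so n < v. Contradiction.

inconsistent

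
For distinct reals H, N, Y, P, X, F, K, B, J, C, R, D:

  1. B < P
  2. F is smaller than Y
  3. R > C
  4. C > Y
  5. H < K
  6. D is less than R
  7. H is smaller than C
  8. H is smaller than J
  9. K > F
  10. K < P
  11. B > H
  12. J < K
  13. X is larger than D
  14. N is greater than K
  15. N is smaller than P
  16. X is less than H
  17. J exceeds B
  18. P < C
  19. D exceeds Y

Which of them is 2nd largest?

The consecutive relations fix a unique order: F < Y < D < X < H < B < J < K < N < P < C < R.
Counting 2 from the largest end gives C.

C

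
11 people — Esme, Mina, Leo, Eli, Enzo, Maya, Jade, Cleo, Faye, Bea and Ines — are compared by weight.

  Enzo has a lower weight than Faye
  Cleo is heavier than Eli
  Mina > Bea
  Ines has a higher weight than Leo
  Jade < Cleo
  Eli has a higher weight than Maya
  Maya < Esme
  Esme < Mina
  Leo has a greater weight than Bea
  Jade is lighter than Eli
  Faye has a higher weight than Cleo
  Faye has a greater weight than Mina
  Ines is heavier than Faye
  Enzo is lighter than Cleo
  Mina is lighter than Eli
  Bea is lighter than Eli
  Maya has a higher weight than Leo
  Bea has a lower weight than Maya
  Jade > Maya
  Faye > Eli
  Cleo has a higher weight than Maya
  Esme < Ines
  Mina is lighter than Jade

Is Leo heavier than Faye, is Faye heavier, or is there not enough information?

Faye

Leo < Maya and Maya < Esme give Leo < Esme.
With Esme < Mina: Leo < Maya < Esme < Mina.
With Mina < Jade: Leo < Maya < Esme < Mina < Jade.
Then Jade < Eli extends the chain to Eli.
Then Eli < Cleo extends the chain to Cleo.
Then Cleo < Faye extends the chain to Faye.
So Faye is heavier.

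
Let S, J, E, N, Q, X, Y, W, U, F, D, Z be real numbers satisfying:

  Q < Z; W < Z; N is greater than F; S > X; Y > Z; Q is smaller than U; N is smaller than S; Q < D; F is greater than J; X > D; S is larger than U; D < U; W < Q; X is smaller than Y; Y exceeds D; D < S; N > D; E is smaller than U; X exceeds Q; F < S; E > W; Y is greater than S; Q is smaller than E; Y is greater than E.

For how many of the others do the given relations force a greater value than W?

The elements the relations force above W are Q, D, E, X, Z, N, U, S, Y — no chain reaches any other.
That is 9.

9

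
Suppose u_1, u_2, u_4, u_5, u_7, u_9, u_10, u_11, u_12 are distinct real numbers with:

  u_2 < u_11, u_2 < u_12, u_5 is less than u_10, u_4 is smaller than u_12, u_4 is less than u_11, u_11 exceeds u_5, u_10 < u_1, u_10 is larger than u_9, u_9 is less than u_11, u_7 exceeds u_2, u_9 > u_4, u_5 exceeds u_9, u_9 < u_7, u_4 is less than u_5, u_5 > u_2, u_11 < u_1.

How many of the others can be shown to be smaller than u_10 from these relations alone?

4

From u_10 the given relations immediately reach u_9, u_5.
From those, u_4, u_2 — 4 in total.
No other element is forced below u_10 by the given relations, so the count is 4.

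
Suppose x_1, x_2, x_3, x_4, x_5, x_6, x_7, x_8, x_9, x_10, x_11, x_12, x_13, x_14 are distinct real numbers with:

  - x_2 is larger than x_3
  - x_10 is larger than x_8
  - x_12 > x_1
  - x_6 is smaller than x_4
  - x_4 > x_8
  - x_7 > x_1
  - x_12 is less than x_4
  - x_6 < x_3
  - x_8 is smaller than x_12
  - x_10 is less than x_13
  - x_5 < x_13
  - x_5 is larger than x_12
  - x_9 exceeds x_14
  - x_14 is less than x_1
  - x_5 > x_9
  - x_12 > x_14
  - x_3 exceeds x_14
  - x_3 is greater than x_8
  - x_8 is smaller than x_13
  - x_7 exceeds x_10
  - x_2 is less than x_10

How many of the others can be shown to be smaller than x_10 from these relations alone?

Directly below x_10: x_8, x_2.
One step further: x_3 (3 so far).
One step further: x_6, x_14 (5 so far).
Nothing else is reachable below x_10; 5 in all.

5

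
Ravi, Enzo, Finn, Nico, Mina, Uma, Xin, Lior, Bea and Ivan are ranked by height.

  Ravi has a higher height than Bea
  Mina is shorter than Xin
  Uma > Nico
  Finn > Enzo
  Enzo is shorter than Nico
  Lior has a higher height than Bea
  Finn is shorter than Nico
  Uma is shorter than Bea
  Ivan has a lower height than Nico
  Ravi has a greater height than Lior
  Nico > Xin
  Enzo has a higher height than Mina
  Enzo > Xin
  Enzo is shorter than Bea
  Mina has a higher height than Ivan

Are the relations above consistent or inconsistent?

consistent

The single ordering Ivan < Mina < Xin < Enzo < Finn < Nico < Uma < Bea < Lior < Ravi satisfies every listed relation, so no contradiction arises.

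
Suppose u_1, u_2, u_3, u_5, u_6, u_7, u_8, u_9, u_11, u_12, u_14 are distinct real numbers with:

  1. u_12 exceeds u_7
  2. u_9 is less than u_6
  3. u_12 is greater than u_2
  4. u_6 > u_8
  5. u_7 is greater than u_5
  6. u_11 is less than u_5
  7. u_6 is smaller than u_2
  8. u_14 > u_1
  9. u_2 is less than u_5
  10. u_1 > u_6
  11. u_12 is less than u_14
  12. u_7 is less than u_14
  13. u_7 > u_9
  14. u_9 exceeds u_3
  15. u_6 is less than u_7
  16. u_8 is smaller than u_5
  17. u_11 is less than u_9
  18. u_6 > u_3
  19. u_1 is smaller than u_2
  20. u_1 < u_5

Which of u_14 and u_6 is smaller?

u_6

u_6 < u_1 and u_1 < u_2 give u_6 < u_2.
Then u_2 < u_5 extends the chain to u_5.
With u_5 < u_7: u_6 < u_1 < u_2 < u_5 < u_7.
Then u_7 < u_12 extends the chain to u_12.
Then u_12 < u_14 extends the chain to u_14.
So u_6 < u_14; u_6 is the smaller of the two.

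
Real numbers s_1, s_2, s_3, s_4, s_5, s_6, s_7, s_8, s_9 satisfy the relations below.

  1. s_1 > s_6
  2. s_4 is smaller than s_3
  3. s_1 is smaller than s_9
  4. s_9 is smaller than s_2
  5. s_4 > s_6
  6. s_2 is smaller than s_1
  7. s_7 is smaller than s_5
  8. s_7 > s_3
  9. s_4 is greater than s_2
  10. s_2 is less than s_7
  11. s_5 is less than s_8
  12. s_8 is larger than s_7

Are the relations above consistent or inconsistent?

We have s_2 < s_1 stated directly, yet also s_1 < s_9 < s_2 by chaining the others — so s_1 < s_2. Contradiction.

inconsistent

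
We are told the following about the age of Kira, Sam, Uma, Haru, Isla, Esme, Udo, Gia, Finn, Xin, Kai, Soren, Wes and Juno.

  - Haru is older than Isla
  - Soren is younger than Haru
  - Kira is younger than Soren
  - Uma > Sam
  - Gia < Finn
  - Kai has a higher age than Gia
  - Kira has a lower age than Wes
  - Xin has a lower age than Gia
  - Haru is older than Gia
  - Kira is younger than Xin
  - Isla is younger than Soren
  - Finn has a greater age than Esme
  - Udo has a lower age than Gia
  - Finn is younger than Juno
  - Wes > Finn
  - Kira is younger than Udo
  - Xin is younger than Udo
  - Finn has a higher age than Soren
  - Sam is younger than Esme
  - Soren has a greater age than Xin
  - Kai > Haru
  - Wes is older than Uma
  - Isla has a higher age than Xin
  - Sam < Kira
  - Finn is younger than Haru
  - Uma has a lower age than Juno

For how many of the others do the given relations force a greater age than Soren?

5

From Soren the given relations immediately reach Finn, Haru.
From those, Juno, Kai, Wes — 5 in total.
No other element is forced above Soren by the given relations, so the count is 5.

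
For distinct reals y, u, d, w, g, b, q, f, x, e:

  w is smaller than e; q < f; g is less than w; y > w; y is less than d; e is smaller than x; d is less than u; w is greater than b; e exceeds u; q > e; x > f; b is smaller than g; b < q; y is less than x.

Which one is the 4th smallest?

The consecutive relations fix a unique order: b < g < w < y < d < u < e < q < f < x.
The 4th smallest is y.

y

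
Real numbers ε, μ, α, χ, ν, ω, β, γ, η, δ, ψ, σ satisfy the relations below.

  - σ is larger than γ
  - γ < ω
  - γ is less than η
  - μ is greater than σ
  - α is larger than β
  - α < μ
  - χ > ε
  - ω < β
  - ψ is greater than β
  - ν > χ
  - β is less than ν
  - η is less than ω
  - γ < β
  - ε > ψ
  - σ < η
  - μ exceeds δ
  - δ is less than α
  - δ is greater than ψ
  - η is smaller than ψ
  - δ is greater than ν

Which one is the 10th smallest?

δ

Piecing the relations together gives one ordering: γ < σ < η < ω < β < ψ < ε < χ < ν < δ < α < μ.
Counting 10 from the smallest end gives δ.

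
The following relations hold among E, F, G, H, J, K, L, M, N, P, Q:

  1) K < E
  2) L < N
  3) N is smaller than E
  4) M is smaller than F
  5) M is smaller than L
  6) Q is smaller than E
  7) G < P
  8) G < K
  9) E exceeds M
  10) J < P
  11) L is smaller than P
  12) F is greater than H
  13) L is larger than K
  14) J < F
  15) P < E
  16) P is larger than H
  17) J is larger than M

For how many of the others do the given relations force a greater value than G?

Directly above G: K, P.
One step further: L, E (4 so far).
One step further: N (5 so far).
Nothing else is reachable above G; 5 in all.

5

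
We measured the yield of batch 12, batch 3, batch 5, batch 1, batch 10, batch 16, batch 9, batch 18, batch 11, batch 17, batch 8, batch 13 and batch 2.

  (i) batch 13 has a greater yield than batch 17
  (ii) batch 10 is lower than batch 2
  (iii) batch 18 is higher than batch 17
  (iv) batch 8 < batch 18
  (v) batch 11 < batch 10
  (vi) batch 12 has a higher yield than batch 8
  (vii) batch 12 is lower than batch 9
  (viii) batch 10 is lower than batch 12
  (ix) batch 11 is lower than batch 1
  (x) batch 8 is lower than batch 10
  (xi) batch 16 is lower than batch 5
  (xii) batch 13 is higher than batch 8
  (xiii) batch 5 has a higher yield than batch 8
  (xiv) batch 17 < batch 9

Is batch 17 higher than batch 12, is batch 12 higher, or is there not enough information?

Following every chain through batch 17: above batch 17 we get batch 13, batch 9, batch 18.
batch 12 is not reached, and no chain runs the other way from batch 12 to batch 17.
So the given relations leave the order of batch 17 and batch 12 undetermined.

undetermined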